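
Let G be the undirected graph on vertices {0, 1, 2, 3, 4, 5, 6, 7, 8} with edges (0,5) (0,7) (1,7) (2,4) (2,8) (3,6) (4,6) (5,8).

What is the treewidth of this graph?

1

A width-1 tree decomposition is:
Bags: B1 = {3, 6}  B2 = {4, 6}  B3 = {2, 4}  B4 = {2, 8}  B5 = {5, 8}  B6 = {0, 5}  B7 = {0, 7}  B8 = {1, 7}
Tree: B1–B2, B2–B3, B3–B4, B4–B5, B5–B6, B6–B7, B7–B8
Every bag has size at most 2, so the width is 2 − 1 = 1 and tw(G) ≤ 1. Any graph with an edge has treewidth ≥ 1, and G has the edge 3–6. Combining the bounds, tw(G) = 1.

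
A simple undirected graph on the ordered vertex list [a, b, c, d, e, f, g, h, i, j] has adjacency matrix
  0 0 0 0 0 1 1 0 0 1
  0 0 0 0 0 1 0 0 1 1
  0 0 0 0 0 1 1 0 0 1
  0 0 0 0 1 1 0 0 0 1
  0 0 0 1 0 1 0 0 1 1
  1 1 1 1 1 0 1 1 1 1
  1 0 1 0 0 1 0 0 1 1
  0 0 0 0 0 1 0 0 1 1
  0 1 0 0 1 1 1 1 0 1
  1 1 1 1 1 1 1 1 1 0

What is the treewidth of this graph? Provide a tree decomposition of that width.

Every bag has size at most 4, so the width is 4 − 1 = 3 and tw(G) ≤ 3. For the lower bound, the 4 vertices {d, e, f, j} are pairwise adjacent, and any tree decomposition puts a clique entirely inside one bag — forcing width ≥ 3. Therefore the treewidth is 3.

Treewidth 3.
One such decomposition:
Bags: B1 = {e, f, i, j}  B2 = {f, g, i, j}  B3 = {f, h, i, j}  B4 = {c, f, g, j}  B5 = {d, e, f, j}  B6 = {a, f, g, j}  B7 = {b, f, i, j}
Tree: B1–B2, B2–B3, B2–B4, B1–B5, B4–B6, B1–B7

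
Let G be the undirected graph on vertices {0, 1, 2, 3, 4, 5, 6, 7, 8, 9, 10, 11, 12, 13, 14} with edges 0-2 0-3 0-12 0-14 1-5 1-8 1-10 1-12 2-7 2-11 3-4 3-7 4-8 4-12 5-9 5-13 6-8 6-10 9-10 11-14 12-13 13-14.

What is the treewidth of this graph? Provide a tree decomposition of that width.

Treewidth 3.
One such decomposition:
Bags: B1 = {5, 6, 9, 10}  B2 = {1, 5, 6, 10}  B3 = {1, 5, 6, 8}  B4 = {1, 5, 8, 13}  B5 = {1, 8, 12, 13}  B6 = {4, 8, 12, 13}  B7 = {4, 12, 13, 14}  B8 = {0, 4, 12, 14}  B9 = {0, 3, 4, 14}  B10 = {0, 3, 11, 14}  B11 = {0, 2, 3, 11}  B12 = {2, 3, 7, 11}
Tree: B1–B2, B2–B3, B3–B4, B4–B5, B5–B6, B6–B7, B7–B8, B8–B9, B9–B10, B10–B11, B11–B12

Every bag has size at most 4, so the width is 4 − 1 = 3 and tw(G) ≤ 3. For the lower bound: the 4 vertex sets {6,9,10}, {5}, {1}, {4,8,12,13} are disjoint, each induces a connected subgraph, and every pair is joined by at least one edge of G. Contracting each set to a single vertex therefore yields K_{4} as a minor, and since treewidth is minor-monotone, tw(G) ≥ tw(K_{4}) = 3. The upper and lower bounds meet at 3, so that is the treewidth.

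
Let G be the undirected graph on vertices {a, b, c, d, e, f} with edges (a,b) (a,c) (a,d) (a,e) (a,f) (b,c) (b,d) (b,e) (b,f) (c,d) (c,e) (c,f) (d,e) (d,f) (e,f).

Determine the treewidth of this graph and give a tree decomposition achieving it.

Treewidth 5.
Bags: B1 = {a, b, c, d, e, f}
Tree: (single bag)

A single bag containing all 6 vertices is trivially a valid decomposition of width 5. For the lower bound, the 6 vertices {a, b, c, d, e, f} are pairwise adjacent, and any tree decomposition puts a clique entirely inside one bag — forcing width ≥ 5. The upper and lower bounds meet at 5, so that is the treewidth.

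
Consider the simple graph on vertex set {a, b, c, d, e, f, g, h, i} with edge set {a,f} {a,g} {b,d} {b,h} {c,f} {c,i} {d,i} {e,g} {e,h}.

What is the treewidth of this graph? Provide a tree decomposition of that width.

Every bag has size at most 3, so the width is 3 − 1 = 2 and tw(G) ≤ 2. Since e–g–a–f–c–i–d–b–h–e is a cycle in G, G is not acyclic. Forests are exactly the graphs of treewidth ≤ 1, so tw(G) ≥ 2. Therefore the treewidth is 2.

Treewidth 2.
One optimal decomposition is:
Bags: B1 = {a, e, g}  B2 = {a, e, f}  B3 = {c, e, f}  B4 = {c, e, i}  B5 = {d, e, i}  B6 = {b, d, e}  B7 = {b, e, h}
Tree: B1–B2, B2–B3, B3–B4, B4–B5, B5–B6, B6–B7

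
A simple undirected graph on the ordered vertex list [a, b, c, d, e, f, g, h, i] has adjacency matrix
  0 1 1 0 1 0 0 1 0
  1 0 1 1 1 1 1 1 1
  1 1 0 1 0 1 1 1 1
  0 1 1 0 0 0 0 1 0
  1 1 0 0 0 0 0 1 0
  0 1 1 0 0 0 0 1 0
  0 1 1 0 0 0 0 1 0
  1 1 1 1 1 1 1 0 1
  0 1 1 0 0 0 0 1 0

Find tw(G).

A width-3 tree decomposition is:
Bags: B1 = {a, b, c, h}  B2 = {b, c, g, h}  B3 = {b, c, d, h}  B4 = {b, c, h, i}  B5 = {b, c, f, h}  B6 = {a, b, e, h}
Tree: B1–B2, B1–B3, B1–B4, B2–B5, B1–B6
The largest bag has 4 vertices, giving width 3; this decomposition certifies tw(G) ≤ 3. Conversely, {a, b, e, h} is a clique of size 4, and the vertices of any clique must share a bag in every tree decomposition; so some bag has ≥ 4 vertices and tw(G) ≥ 3. Therefore the treewidth is 3.

3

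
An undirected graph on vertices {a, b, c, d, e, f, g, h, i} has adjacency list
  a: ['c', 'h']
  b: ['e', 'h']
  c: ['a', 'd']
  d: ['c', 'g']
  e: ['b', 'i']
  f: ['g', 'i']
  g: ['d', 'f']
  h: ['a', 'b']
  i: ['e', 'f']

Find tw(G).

2

A width-2 tree decomposition is:
Bags: B1 = {b, e, i}  B2 = {b, f, i}  B3 = {b, f, g}  B4 = {b, d, g}  B5 = {b, c, d}  B6 = {a, b, c}  B7 = {a, b, h}
Tree: B1–B2, B2–B3, B3–B4, B4–B5, B5–B6, B6–B7
Every bag has size at most 3, so the width is 3 − 1 = 2 and tw(G) ≤ 2. Since b–e–i–f–g–d–c–a–h–b is a cycle in G, G is not acyclic. Forests are exactly the graphs of treewidth ≤ 1, so tw(G) ≥ 2. Therefore the treewidth is 2.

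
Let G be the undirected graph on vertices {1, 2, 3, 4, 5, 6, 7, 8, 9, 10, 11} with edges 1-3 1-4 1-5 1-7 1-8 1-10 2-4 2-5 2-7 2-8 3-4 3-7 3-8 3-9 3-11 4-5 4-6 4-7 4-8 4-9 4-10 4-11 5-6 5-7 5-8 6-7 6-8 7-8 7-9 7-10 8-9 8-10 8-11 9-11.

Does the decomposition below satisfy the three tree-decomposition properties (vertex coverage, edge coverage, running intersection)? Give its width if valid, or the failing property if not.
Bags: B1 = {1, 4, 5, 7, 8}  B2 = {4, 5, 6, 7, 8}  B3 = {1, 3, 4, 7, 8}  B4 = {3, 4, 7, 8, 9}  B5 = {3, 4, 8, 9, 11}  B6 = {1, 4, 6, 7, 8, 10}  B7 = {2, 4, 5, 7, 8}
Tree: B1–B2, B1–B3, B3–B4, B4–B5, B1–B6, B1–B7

A tree decomposition must satisfy three properties: every vertex lies in some bag; for every edge, both endpoints lie together in some bag; and for every vertex, the bags containing it form a connected subtree. Here bags containing vertex 6 are not connected in the tree, so the decomposition is invalid.

No — bags containing vertex 6 are not connected in the tree.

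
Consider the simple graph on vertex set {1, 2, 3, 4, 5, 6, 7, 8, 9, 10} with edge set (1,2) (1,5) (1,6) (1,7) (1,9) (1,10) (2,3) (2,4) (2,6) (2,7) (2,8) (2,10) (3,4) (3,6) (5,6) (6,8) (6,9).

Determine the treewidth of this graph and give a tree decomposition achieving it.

Treewidth 2.
Bags: B1 = {1, 2, 6}  B2 = {2, 6, 8}  B3 = {2, 3, 6}  B4 = {1, 2, 7}  B5 = {1, 5, 6}  B6 = {1, 6, 9}  B7 = {1, 2, 10}  B8 = {2, 3, 4}
Tree: B1–B2, B2–B3, B1–B4, B1–B5, B1–B6, B1–B7, B3–B8

Every bag has size at most 3, so the width is 3 − 1 = 2 and tw(G) ≤ 2. For the lower bound, the 3 vertices {1, 6, 9} are pairwise adjacent, and any tree decomposition puts a clique entirely inside one bag — forcing width ≥ 2. Combining the bounds, tw(G) = 2.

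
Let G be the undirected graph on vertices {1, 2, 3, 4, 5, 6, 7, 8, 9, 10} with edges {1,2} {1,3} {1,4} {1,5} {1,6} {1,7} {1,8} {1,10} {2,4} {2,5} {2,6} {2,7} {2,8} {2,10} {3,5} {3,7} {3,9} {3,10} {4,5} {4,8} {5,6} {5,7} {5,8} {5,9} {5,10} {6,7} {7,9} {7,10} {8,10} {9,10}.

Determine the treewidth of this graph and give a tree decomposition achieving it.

Treewidth 4.
One optimal decomposition is:
Bags: B1 = {1, 3, 5, 7, 10}  B2 = {1, 2, 5, 7, 10}  B3 = {1, 2, 5, 8, 10}  B4 = {1, 2, 5, 6, 7}  B5 = {1, 2, 4, 5, 8}  B6 = {3, 5, 7, 9, 10}
Tree: B1–B2, B2–B3, B2–B4, B3–B5, B1–B6

The largest bag has 5 vertices, giving width 4; this decomposition certifies tw(G) ≤ 4. For the lower bound, the 5 vertices {1, 2, 5, 8, 10} are pairwise adjacent, and any tree decomposition puts a clique entirely inside one bag — forcing width ≥ 4. The upper and lower bounds meet at 4, so that is the treewidth.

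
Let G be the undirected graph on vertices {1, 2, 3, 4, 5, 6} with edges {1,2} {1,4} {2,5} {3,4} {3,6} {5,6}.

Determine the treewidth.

2

A width-2 tree decomposition is:
Bags: B1 = {2, 5, 6}  B2 = {2, 3, 6}  B3 = {2, 3, 4}  B4 = {1, 2, 4}
Tree: B1–B2, B2–B3, B3–B4
The largest bag has 3 vertices, giving width 2; this decomposition certifies tw(G) ≤ 2. For the lower bound, G contains the cycle 2–5–6–3–4–1–2, so G is not a forest; only forests have treewidth ≤ 1, hence tw(G) ≥ 2. The upper and lower bounds meet at 2, so that is the treewidth.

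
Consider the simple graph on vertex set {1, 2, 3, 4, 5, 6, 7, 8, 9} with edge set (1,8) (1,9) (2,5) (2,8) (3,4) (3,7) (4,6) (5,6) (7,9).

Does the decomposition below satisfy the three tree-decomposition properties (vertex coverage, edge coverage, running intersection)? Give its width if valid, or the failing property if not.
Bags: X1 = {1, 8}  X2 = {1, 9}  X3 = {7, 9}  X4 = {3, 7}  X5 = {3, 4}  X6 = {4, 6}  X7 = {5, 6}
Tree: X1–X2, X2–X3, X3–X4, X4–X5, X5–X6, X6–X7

No — vertex 2 appears in no bag.

A tree decomposition must satisfy three properties: every vertex lies in some bag; for every edge, both endpoints lie together in some bag; and for every vertex, the bags containing it form a connected subtree. Here vertex 2 appears in no bag, so the decomposition is invalid.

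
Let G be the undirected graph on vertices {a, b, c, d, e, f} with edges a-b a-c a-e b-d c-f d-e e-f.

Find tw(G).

2

A width-2 tree decomposition is:
Bags: B1 = {a, b, d}  B2 = {a, d, e}  B3 = {a, c, e}  B4 = {c, e, f}
Tree: B1–B2, B2–B3, B3–B4
The largest bag has 3 vertices, giving width 2; this decomposition certifies tw(G) ≤ 2. Since b–d–e–a–b is a cycle in G, G is not acyclic. Forests are exactly the graphs of treewidth ≤ 1, so tw(G) ≥ 2. Therefore the treewidth is 2.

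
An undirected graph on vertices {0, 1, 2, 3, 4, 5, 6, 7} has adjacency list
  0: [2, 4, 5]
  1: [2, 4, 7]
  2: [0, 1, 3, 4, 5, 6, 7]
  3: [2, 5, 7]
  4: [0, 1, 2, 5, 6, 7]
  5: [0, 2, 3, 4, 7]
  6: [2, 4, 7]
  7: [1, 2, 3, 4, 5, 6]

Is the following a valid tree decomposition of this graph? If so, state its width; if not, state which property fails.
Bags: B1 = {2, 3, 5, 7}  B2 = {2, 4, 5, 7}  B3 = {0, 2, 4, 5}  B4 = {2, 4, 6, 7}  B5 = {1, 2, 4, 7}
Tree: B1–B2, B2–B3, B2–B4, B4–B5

Every vertex of G appears in some bag (union = {0, 1, 2, 3, 4, 5, 6, 7}); every edge is covered by a bag; and for each vertex v the set of bags containing v is connected in the bag tree. The decomposition is therefore valid. The largest bag has 4 vertices, so the width is 3.

Yes; width 3.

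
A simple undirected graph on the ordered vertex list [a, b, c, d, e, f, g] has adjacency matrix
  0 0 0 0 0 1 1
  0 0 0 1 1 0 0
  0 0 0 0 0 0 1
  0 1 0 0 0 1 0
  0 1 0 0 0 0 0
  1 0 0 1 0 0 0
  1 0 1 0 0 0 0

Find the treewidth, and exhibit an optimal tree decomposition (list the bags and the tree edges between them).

Every bag has size at most 2, so the width is 2 − 1 = 1 and tw(G) ≤ 1. Any graph with an edge has treewidth ≥ 1, and G has the edge e–b. Hence tw(G) = 1 exactly.

Treewidth 1.
Bags: B1 = {b, e}  B2 = {b, d}  B3 = {d, f}  B4 = {a, f}  B5 = {a, g}  B6 = {c, g}
Tree: B1–B2, B2–B3, B3–B4, B4–B5, B5–B6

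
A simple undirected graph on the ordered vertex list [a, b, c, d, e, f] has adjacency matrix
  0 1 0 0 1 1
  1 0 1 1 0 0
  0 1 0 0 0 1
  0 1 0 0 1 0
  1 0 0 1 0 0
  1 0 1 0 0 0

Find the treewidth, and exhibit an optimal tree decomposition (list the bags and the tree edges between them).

Each bag holds 3 vertices, so the decomposition has width 2, which upper-bounds the treewidth. For the lower bound, G contains the cycle d–e–a–b–d, so G is not a forest; only forests have treewidth ≤ 1, hence tw(G) ≥ 2. Therefore the treewidth is 2.

Treewidth 2.
Bags: B1 = {b, d, e}  B2 = {a, b, e}  B3 = {a, b, c}  B4 = {a, c, f}
Tree: B1–B2, B2–B3, B3–B4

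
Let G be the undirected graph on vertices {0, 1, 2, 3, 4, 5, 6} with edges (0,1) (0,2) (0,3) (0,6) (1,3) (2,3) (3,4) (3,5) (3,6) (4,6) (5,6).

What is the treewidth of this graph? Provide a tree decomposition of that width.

The largest bag has 3 vertices, giving width 2; this decomposition certifies tw(G) ≤ 2. On the other hand G contains the 3-clique {0, 1, 3}. A clique must lie in a single bag of any decomposition, so no decomposition can have width below 2. The upper and lower bounds meet at 2, so that is the treewidth.

Treewidth 2.
One such decomposition:
Bags: B1 = {0, 3, 6}  B2 = {0, 2, 3}  B3 = {3, 4, 6}  B4 = {3, 5, 6}  B5 = {0, 1, 3}
Tree: B1–B2, B1–B3, B1–B4, B1–B5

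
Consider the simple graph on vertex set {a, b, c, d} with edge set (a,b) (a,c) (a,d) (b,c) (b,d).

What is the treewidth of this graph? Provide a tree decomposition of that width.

Each bag holds 3 vertices, so the decomposition has width 2, which upper-bounds the treewidth. Conversely, {a, b, d} is a clique of size 3, and the vertices of any clique must share a bag in every tree decomposition; so some bag has ≥ 3 vertices and tw(G) ≥ 2. Combining the bounds, tw(G) = 2.

Treewidth 2.
Bags: B1 = {a, b, c}  B2 = {a, b, d}
Tree: B1–B2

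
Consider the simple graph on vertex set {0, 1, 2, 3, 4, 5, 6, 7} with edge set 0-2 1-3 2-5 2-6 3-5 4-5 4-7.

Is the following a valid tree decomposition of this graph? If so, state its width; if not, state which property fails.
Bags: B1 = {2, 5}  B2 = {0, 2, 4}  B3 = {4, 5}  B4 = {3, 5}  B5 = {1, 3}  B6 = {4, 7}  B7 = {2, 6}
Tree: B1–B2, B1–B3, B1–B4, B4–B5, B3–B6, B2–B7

A tree decomposition must satisfy three properties: every vertex lies in some bag; for every edge, both endpoints lie together in some bag; and for every vertex, the bags containing it form a connected subtree. Here bags containing vertex 4 are not connected in the tree, so the decomposition is invalid.

No — bags containing vertex 4 are not connected in the tree.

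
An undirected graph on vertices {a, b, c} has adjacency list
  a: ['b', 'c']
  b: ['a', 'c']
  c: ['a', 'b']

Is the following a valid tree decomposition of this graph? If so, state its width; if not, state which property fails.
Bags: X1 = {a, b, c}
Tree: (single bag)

Checking the three conditions: (i) the bags cover all of {a, b, c}; (ii) for each edge, some bag contains both endpoints; (iii) the bags containing any fixed vertex form a subtree. All hold, so the decomposition is valid with width 3 − 1 = 2.

Yes; width 2.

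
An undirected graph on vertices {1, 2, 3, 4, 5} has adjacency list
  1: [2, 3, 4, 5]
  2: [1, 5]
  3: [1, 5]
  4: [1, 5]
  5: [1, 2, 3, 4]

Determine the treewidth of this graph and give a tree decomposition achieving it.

Treewidth 2.
Bags: B1 = {1, 4, 5}  B2 = {1, 3, 5}  B3 = {1, 2, 5}
Tree: B1–B2, B2–B3

The largest bag has 3 vertices, giving width 2; this decomposition certifies tw(G) ≤ 2. For the lower bound, the 3 vertices {1, 2, 5} are pairwise adjacent, and any tree decomposition puts a clique entirely inside one bag — forcing width ≥ 2. Combining the bounds, tw(G) = 2.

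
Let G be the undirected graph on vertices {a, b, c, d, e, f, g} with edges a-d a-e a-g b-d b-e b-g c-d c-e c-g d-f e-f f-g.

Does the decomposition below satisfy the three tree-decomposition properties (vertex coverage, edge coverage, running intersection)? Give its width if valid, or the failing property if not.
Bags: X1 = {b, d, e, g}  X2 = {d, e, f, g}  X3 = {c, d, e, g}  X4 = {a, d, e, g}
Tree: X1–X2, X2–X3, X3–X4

Vertex coverage: the bags together contain {a, b, c, d, e, f, g}, the full vertex set. Edge coverage: each edge of G has both endpoints in at least one bag. Running intersection: for every vertex, the bags containing it form a connected subtree. All three properties hold, so this is a valid tree decomposition of width max|bag| − 1 = 3, and hence tw(G) ≤ 3.

Yes; width 3.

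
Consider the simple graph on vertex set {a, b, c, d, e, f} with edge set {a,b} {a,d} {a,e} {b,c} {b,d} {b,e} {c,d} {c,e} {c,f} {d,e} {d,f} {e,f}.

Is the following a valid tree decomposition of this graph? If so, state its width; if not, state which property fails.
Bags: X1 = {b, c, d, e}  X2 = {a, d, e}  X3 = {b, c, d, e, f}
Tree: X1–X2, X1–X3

A tree decomposition must satisfy three properties: every vertex lies in some bag; for every edge, both endpoints lie together in some bag; and for every vertex, the bags containing it form a connected subtree. Here edge (b,a) lies in no bag, so the decomposition is invalid.

No — edge (b,a) lies in no bag.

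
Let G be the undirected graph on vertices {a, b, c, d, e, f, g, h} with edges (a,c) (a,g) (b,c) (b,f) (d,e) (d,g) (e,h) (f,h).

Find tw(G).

A width-2 tree decomposition is:
Bags: B1 = {a, b, c}  B2 = {a, b, g}  B3 = {b, d, g}  B4 = {b, d, e}  B5 = {b, e, h}  B6 = {b, f, h}
Tree: B1–B2, B2–B3, B3–B4, B4–B5, B5–B6
Every bag has size at most 3, so the width is 3 − 1 = 2 and tw(G) ≤ 2. Since b–c–a–g–d–e–h–f–b is a cycle in G, G is not acyclic. Forests are exactly the graphs of treewidth ≤ 1, so tw(G) ≥ 2. Combining the bounds, tw(G) = 2.

2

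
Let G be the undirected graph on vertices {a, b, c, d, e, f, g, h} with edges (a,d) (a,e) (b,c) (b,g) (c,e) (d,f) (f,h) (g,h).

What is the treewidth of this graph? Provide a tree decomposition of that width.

The largest bag has 3 vertices, giving width 2; this decomposition certifies tw(G) ≤ 2. The edges d–f–h–g–b–c–e–a–d form a cycle, so G is not a tree and its treewidth is at least 2. Therefore the treewidth is 2.

Treewidth 2.
One such decomposition:
Bags: B1 = {d, f, h}  B2 = {d, g, h}  B3 = {b, d, g}  B4 = {b, c, d}  B5 = {c, d, e}  B6 = {a, d, e}
Tree: B1–B2, B2–B3, B3–B4, B4–B5, B5–B6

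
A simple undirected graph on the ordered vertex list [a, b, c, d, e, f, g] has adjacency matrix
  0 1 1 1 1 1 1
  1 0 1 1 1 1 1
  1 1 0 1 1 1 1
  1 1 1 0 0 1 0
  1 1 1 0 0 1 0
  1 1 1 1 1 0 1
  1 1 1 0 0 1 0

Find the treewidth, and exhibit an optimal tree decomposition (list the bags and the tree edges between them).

Treewidth 4.
One such decomposition:
Bags: B1 = {a, b, c, f, g}  B2 = {a, b, c, d, f}  B3 = {a, b, c, e, f}
Tree: B1–B2, B1–B3

Every bag has size at most 5, so the width is 5 − 1 = 4 and tw(G) ≤ 4. On the other hand G contains the 5-clique {a, b, c, d, f}. A clique must lie in a single bag of any decomposition, so no decomposition can have width below 4. The upper and lower bounds meet at 4, so that is the treewidth.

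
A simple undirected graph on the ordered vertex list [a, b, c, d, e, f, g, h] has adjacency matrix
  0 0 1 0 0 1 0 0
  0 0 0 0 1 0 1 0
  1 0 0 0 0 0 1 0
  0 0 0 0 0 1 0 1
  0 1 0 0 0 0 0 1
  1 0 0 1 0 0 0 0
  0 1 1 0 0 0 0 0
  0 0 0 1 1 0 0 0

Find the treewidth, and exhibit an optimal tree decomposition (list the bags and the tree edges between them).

Treewidth 2.
Bags: B1 = {d, e, h}  B2 = {d, e, f}  B3 = {a, e, f}  B4 = {a, c, e}  B5 = {c, e, g}  B6 = {b, e, g}
Tree: B1–B2, B2–B3, B3–B4, B4–B5, B5–B6

The largest bag has 3 vertices, giving width 2; this decomposition certifies tw(G) ≤ 2. For the lower bound, G contains the cycle e–h–d–f–a–c–g–b–e, so G is not a forest; only forests have treewidth ≤ 1, hence tw(G) ≥ 2. Therefore the treewidth is 2.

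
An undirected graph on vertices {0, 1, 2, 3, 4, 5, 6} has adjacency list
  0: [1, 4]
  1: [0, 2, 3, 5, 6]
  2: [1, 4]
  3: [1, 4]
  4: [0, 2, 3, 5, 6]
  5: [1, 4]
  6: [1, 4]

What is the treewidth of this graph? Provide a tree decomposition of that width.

The largest bag has 3 vertices, giving width 2; this decomposition certifies tw(G) ≤ 2. Since 1–5–4–6–1 is a cycle in G, G is not acyclic. Forests are exactly the graphs of treewidth ≤ 1, so tw(G) ≥ 2. Combining the bounds, tw(G) = 2.

Treewidth 2.
Bags: B1 = {1, 4, 5}  B2 = {1, 4, 6}  B3 = {0, 1, 4}  B4 = {1, 3, 4}  B5 = {1, 2, 4}
Tree: B1–B2, B2–B3, B3–B4, B4–B5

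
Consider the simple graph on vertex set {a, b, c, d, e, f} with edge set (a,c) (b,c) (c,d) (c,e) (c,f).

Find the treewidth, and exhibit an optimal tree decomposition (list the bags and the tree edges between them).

Treewidth 1.
Bags: B1 = {c, d}  B2 = {c, f}  B3 = {a, c}  B4 = {c, e}  B5 = {b, c}
Tree: B1–B2, B1–B3, B2–B4, B1–B5

Each bag holds 2 vertices, so the decomposition has width 1, which upper-bounds the treewidth. Since G has at least one edge (e.g. d–c), it is not an edgeless graph, so tw(G) ≥ 1. The upper and lower bounds meet at 1, so that is the treewidth.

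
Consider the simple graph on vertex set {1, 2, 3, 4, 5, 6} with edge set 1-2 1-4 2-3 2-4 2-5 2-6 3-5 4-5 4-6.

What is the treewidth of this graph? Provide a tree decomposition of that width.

The largest bag has 3 vertices, giving width 2; this decomposition certifies tw(G) ≤ 2. On the other hand G contains the 3-clique {2, 3, 5}. A clique must lie in a single bag of any decomposition, so no decomposition can have width below 2. Combining the bounds, tw(G) = 2.

Treewidth 2.
One such decomposition:
Bags: B1 = {2, 4, 5}  B2 = {2, 4, 6}  B3 = {1, 2, 4}  B4 = {2, 3, 5}
Tree: B1–B2, B1–B3, B1–B4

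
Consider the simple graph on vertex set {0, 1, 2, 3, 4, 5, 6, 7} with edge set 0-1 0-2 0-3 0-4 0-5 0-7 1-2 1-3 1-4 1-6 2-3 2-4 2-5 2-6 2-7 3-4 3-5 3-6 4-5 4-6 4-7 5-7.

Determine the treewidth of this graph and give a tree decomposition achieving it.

The largest bag has 5 vertices, giving width 4; this decomposition certifies tw(G) ≤ 4. Conversely, {0, 1, 2, 3, 4} is a clique of size 5, and the vertices of any clique must share a bag in every tree decomposition; so some bag has ≥ 5 vertices and tw(G) ≥ 4. The upper and lower bounds meet at 4, so that is the treewidth.

Treewidth 4.
One such decomposition:
Bags: B1 = {0, 1, 2, 3, 4}  B2 = {0, 2, 3, 4, 5}  B3 = {0, 2, 4, 5, 7}  B4 = {1, 2, 3, 4, 6}
Tree: B1–B2, B2–B3, B1–B4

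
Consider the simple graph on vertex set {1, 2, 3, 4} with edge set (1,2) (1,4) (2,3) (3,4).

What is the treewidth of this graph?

A width-2 tree decomposition is:
Bags: B1 = {2, 3, 4}  B2 = {1, 2, 4}
Tree: B1–B2
The largest bag has 3 vertices, giving width 2; this decomposition certifies tw(G) ≤ 2. For the lower bound, G contains the cycle 4–3–2–1–4, so G is not a forest; only forests have treewidth ≤ 1, hence tw(G) ≥ 2. Therefore the treewidth is 2.

2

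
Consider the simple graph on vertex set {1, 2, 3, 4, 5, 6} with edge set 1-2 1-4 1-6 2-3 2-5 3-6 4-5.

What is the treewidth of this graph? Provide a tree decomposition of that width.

Treewidth 2.
One such decomposition:
Bags: B1 = {2, 4, 5}  B2 = {1, 2, 4}  B3 = {1, 2, 3}  B4 = {1, 3, 6}
Tree: B1–B2, B2–B3, B3–B4

Every bag has size at most 3, so the width is 3 − 1 = 2 and tw(G) ≤ 2. Since 5–4–1–2–5 is a cycle in G, G is not acyclic. Forests are exactly the graphs of treewidth ≤ 1, so tw(G) ≥ 2. Therefore the treewidth is 2.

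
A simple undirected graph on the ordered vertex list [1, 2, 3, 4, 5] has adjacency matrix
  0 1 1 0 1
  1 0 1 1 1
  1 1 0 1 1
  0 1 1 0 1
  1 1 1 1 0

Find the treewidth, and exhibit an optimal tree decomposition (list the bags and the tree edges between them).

The largest bag has 4 vertices, giving width 3; this decomposition certifies tw(G) ≤ 3. On the other hand G contains the 4-clique {1, 2, 3, 5}. A clique must lie in a single bag of any decomposition, so no decomposition can have width below 3. Therefore the treewidth is 3.

Treewidth 3.
One such decomposition:
Bags: B1 = {1, 2, 3, 5}  B2 = {2, 3, 4, 5}
Tree: B1–B2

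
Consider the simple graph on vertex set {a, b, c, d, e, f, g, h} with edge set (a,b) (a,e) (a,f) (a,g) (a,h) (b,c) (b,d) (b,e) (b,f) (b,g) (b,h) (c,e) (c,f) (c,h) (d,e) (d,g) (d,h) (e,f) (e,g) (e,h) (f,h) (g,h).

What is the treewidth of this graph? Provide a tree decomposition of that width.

The largest bag has 5 vertices, giving width 4; this decomposition certifies tw(G) ≤ 4. For the lower bound, the 5 vertices {b, d, e, g, h} are pairwise adjacent, and any tree decomposition puts a clique entirely inside one bag — forcing width ≥ 4. Combining the bounds, tw(G) = 4.

Treewidth 4.
One optimal decomposition is:
Bags: B1 = {a, b, e, g, h}  B2 = {a, b, e, f, h}  B3 = {b, d, e, g, h}  B4 = {b, c, e, f, h}
Tree: B1–B2, B1–B3, B2–B4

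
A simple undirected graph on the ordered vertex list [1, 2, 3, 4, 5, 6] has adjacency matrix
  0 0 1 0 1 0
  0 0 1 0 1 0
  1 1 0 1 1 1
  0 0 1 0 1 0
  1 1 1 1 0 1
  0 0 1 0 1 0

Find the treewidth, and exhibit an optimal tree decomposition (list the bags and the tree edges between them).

Each bag holds 3 vertices, so the decomposition has width 2, which upper-bounds the treewidth. For the lower bound, the 3 vertices {1, 3, 5} are pairwise adjacent, and any tree decomposition puts a clique entirely inside one bag — forcing width ≥ 2. Combining the bounds, tw(G) = 2.

Treewidth 2.
Bags: B1 = {1, 3, 5}  B2 = {2, 3, 5}  B3 = {3, 4, 5}  B4 = {3, 5, 6}
Tree: B1–B2, B2–B3, B2–B4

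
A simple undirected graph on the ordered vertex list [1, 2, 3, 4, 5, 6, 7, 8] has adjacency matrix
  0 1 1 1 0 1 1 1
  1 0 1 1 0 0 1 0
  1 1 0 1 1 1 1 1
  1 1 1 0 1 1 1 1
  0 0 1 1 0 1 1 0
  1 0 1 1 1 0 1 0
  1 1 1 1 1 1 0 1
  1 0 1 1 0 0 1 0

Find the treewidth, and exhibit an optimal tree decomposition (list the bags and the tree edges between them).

Every bag has size at most 5, so the width is 5 − 1 = 4 and tw(G) ≤ 4. Conversely, {1, 3, 4, 7, 8} is a clique of size 5, and the vertices of any clique must share a bag in every tree decomposition; so some bag has ≥ 5 vertices and tw(G) ≥ 4. Combining the bounds, tw(G) = 4.

Treewidth 4.
One optimal decomposition is:
Bags: B1 = {1, 2, 3, 4, 7}  B2 = {1, 3, 4, 6, 7}  B3 = {1, 3, 4, 7, 8}  B4 = {3, 4, 5, 6, 7}
Tree: B1–B2, B1–B3, B2–B4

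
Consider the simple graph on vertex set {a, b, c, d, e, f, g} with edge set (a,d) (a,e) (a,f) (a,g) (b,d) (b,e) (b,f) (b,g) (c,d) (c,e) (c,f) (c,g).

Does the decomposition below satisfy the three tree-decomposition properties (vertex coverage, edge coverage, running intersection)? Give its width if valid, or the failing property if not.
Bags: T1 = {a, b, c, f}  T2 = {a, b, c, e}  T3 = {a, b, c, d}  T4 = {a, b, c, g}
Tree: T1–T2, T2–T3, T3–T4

Vertex coverage: the bags together contain {a, b, c, d, e, f, g}, the full vertex set. Edge coverage: each edge of G has both endpoints in at least one bag. Running intersection: for every vertex, the bags containing it form a connected subtree. All three properties hold, so this is a valid tree decomposition of width max|bag| − 1 = 3, and hence tw(G) ≤ 3.

Yes; width 3.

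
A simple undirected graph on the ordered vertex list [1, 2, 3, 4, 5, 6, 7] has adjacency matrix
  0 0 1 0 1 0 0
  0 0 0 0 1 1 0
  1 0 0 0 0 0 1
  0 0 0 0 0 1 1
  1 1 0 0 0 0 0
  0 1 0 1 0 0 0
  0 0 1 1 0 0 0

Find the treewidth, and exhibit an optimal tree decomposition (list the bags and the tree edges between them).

Treewidth 2.
One such decomposition:
Bags: B1 = {1, 2, 5}  B2 = {1, 2, 3}  B3 = {2, 3, 7}  B4 = {2, 4, 7}  B5 = {2, 4, 6}
Tree: B1–B2, B2–B3, B3–B4, B4–B5

Every bag has size at most 3, so the width is 3 − 1 = 2 and tw(G) ≤ 2. For the lower bound, G contains the cycle 2–5–1–3–7–4–6–2, so G is not a forest; only forests have treewidth ≤ 1, hence tw(G) ≥ 2. Hence tw(G) = 2 exactly.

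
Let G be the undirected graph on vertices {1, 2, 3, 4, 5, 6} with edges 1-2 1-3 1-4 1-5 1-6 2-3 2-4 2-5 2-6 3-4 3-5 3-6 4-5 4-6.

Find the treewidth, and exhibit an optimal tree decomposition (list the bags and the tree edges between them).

Each bag holds 5 vertices, so the decomposition has width 4, which upper-bounds the treewidth. For the lower bound, the 5 vertices {1, 2, 3, 4, 5} are pairwise adjacent, and any tree decomposition puts a clique entirely inside one bag — forcing width ≥ 4. Hence tw(G) = 4 exactly.

Treewidth 4.
Bags: B1 = {1, 2, 3, 4, 5}  B2 = {1, 2, 3, 4, 6}
Tree: B1–B2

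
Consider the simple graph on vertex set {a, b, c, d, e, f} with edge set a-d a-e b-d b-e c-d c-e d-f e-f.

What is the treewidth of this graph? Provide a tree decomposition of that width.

Treewidth 2.
One such decomposition:
Bags: B1 = {c, d, e}  B2 = {a, d, e}  B3 = {b, d, e}  B4 = {d, e, f}
Tree: B1–B2, B2–B3, B3–B4

Each bag holds 3 vertices, so the decomposition has width 2, which upper-bounds the treewidth. Since e–c–d–a–e is a cycle in G, G is not acyclic. Forests are exactly the graphs of treewidth ≤ 1, so tw(G) ≥ 2. Therefore the treewidth is 2.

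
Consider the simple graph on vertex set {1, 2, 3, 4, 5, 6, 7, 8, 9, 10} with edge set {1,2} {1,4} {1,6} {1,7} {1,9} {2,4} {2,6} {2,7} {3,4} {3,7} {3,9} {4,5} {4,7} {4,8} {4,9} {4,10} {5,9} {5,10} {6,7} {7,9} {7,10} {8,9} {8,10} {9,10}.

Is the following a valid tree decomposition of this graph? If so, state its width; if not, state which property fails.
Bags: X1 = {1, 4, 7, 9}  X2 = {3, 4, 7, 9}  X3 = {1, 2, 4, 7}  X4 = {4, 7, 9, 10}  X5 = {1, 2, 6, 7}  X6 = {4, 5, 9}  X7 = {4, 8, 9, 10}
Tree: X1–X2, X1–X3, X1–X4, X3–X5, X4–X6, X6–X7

No — edge (10,5) lies in no bag.

A tree decomposition must satisfy three properties: every vertex lies in some bag; for every edge, both endpoints lie together in some bag; and for every vertex, the bags containing it form a connected subtree. Here edge (10,5) lies in no bag, so the decomposition is invalid.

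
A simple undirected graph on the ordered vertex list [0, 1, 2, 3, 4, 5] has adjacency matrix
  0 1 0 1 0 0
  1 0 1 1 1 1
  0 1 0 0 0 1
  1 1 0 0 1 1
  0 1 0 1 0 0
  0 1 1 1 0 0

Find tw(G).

A width-2 tree decomposition is:
Bags: B1 = {1, 3, 5}  B2 = {1, 3, 4}  B3 = {0, 1, 3}  B4 = {1, 2, 5}
Tree: B1–B2, B1–B3, B1–B4
Every bag has size at most 3, so the width is 3 − 1 = 2 and tw(G) ≤ 2. Conversely, {1, 2, 5} is a clique of size 3, and the vertices of any clique must share a bag in every tree decomposition; so some bag has ≥ 3 vertices and tw(G) ≥ 2. Hence tw(G) = 2 exactly.

2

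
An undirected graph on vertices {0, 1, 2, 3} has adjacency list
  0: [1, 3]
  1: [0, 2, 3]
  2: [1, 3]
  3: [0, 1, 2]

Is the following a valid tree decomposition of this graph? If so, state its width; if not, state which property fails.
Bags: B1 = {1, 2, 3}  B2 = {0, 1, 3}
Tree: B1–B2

Every vertex of G appears in some bag (union = {0, 1, 2, 3}); every edge is covered by a bag; and for each vertex v the set of bags containing v is connected in the bag tree. The decomposition is therefore valid. The largest bag has 3 vertices, so the width is 2.

Yes; width 2.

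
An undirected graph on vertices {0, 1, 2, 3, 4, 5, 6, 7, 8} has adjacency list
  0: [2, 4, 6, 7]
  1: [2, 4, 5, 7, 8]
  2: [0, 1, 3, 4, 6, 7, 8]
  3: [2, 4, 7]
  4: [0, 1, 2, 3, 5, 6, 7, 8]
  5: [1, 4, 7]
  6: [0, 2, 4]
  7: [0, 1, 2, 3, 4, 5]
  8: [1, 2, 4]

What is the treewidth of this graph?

3

A width-3 tree decomposition is:
Bags: B1 = {1, 4, 5, 7}  B2 = {1, 2, 4, 7}  B3 = {0, 2, 4, 7}  B4 = {1, 2, 4, 8}  B5 = {2, 3, 4, 7}  B6 = {0, 2, 4, 6}
Tree: B1–B2, B2–B3, B2–B4, B3–B5, B3–B6
The largest bag has 4 vertices, giving width 3; this decomposition certifies tw(G) ≤ 3. Conversely, {1, 2, 4, 8} is a clique of size 4, and the vertices of any clique must share a bag in every tree decomposition; so some bag has ≥ 4 vertices and tw(G) ≥ 3. Therefore the treewidth is 3.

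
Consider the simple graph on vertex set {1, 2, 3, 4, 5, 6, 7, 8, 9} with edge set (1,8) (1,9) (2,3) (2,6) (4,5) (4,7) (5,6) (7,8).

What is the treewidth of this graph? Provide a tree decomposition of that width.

Treewidth 1.
One such decomposition:
Bags: B1 = {2, 3}  B2 = {2, 6}  B3 = {5, 6}  B4 = {4, 5}  B5 = {4, 7}  B6 = {7, 8}  B7 = {1, 8}  B8 = {1, 9}
Tree: B1–B2, B2–B3, B3–B4, B4–B5, B5–B6, B6–B7, B7–B8

Every bag has size at most 2, so the width is 2 − 1 = 1 and tw(G) ≤ 1. Any graph with an edge has treewidth ≥ 1, and G has the edge 3–2. Hence tw(G) = 1 exactly.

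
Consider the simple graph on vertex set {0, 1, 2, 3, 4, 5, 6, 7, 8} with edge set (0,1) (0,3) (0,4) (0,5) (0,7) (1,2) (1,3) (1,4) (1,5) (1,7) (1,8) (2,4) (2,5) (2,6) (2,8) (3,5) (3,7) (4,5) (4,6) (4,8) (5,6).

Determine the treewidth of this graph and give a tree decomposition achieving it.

Treewidth 3.
One optimal decomposition is:
Bags: B1 = {0, 1, 4, 5}  B2 = {1, 2, 4, 5}  B3 = {0, 1, 3, 5}  B4 = {2, 4, 5, 6}  B5 = {0, 1, 3, 7}  B6 = {1, 2, 4, 8}
Tree: B1–B2, B1–B3, B2–B4, B3–B5, B2–B6

Each bag holds 4 vertices, so the decomposition has width 3, which upper-bounds the treewidth. Conversely, {0, 1, 3, 5} is a clique of size 4, and the vertices of any clique must share a bag in every tree decomposition; so some bag has ≥ 4 vertices and tw(G) ≥ 3. Combining the bounds, tw(G) = 3.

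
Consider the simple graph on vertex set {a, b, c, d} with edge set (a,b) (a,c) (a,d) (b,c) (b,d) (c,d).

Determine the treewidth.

3

A width-3 tree decomposition is:
Bags: B1 = {a, b, c, d}
Tree: (single bag)
A single bag containing all 4 vertices is trivially a valid decomposition of width 3. On the other hand G contains the 4-clique {a, b, c, d}. A clique must lie in a single bag of any decomposition, so no decomposition can have width below 3. Combining the bounds, tw(G) = 3.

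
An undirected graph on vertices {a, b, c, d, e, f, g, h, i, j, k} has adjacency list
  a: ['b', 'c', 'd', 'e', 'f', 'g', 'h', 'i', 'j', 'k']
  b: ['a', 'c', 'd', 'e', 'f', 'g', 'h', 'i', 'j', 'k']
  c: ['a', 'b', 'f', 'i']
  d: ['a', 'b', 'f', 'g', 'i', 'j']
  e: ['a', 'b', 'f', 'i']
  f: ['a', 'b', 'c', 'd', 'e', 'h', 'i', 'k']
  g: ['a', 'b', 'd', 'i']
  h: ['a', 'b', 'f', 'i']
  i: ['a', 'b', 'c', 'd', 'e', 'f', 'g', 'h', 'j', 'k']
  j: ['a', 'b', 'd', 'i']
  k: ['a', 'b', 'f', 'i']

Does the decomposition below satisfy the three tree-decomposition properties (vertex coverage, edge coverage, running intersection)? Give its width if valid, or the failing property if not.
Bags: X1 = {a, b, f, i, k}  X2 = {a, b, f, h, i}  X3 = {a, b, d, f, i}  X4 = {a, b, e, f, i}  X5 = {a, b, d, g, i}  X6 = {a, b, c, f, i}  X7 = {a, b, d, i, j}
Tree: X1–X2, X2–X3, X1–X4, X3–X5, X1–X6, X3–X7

Yes; width 4.

Checking the three conditions: (i) the bags cover all of {a, b, c, d, e, f, g, h, i, j, k}; (ii) for each edge, some bag contains both endpoints; (iii) the bags containing any fixed vertex form a subtree. All hold, so the decomposition is valid with width 5 − 1 = 4.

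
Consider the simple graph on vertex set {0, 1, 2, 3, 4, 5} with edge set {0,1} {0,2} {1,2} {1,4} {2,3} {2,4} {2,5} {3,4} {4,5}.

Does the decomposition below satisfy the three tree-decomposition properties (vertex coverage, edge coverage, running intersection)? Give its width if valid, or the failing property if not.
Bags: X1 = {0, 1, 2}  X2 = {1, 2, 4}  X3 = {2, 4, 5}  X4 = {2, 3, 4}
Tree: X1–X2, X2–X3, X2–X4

Vertex coverage: the bags together contain {0, 1, 2, 3, 4, 5}, the full vertex set. Edge coverage: each edge of G has both endpoints in at least one bag. Running intersection: for every vertex, the bags containing it form a connected subtree. All three properties hold, so this is a valid tree decomposition of width max|bag| − 1 = 2, and hence tw(G) ≤ 2.

Yes; width 2.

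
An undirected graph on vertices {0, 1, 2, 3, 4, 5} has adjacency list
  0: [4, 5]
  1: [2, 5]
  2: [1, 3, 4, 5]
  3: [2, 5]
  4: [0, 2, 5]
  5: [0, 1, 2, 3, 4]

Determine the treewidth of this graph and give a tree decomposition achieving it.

Treewidth 2.
One such decomposition:
Bags: B1 = {2, 3, 5}  B2 = {1, 2, 5}  B3 = {2, 4, 5}  B4 = {0, 4, 5}
Tree: B1–B2, B2–B3, B3–B4

The largest bag has 3 vertices, giving width 2; this decomposition certifies tw(G) ≤ 2. On the other hand G contains the 3-clique {0, 4, 5}. A clique must lie in a single bag of any decomposition, so no decomposition can have width below 2. The upper and lower bounds meet at 2, so that is the treewidth.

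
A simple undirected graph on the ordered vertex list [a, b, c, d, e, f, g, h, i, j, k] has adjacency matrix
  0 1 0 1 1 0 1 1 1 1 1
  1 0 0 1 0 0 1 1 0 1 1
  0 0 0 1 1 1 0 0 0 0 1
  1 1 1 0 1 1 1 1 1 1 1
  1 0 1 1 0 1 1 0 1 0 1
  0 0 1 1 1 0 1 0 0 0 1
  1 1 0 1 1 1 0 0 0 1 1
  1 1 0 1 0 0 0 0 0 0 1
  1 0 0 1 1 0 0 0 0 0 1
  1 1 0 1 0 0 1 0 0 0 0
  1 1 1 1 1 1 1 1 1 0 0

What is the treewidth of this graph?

4

A width-4 tree decomposition is:
Bags: B1 = {a, d, e, g, k}  B2 = {d, e, f, g, k}  B3 = {a, b, d, g, k}  B4 = {a, b, d, h, k}  B5 = {c, d, e, f, k}  B6 = {a, d, e, i, k}  B7 = {a, b, d, g, j}
Tree: B1–B2, B1–B3, B3–B4, B2–B5, B1–B6, B3–B7
Each bag holds 5 vertices, so the decomposition has width 4, which upper-bounds the treewidth. For the lower bound, the 5 vertices {a, b, d, g, j} are pairwise adjacent, and any tree decomposition puts a clique entirely inside one bag — forcing width ≥ 4. Therefore the treewidth is 4.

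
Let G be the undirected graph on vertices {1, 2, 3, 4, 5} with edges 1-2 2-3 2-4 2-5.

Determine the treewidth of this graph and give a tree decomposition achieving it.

Treewidth 1.
One optimal decomposition is:
Bags: B1 = {2, 4}  B2 = {2, 3}  B3 = {1, 2}  B4 = {2, 5}
Tree: B1–B2, B2–B3, B1–B4

Each bag holds 2 vertices, so the decomposition has width 1, which upper-bounds the treewidth. G has an edge, so its treewidth is at least 1. Therefore the treewidth is 1.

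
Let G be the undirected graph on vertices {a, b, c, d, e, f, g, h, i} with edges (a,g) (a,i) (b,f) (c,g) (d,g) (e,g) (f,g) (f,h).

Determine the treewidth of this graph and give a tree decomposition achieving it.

Every bag has size at most 2, so the width is 2 − 1 = 1 and tw(G) ≤ 1. G has an edge, so its treewidth is at least 1. The upper and lower bounds meet at 1, so that is the treewidth.

Treewidth 1.
One such decomposition:
Bags: B1 = {c, g}  B2 = {e, g}  B3 = {a, g}  B4 = {a, i}  B5 = {f, g}  B6 = {b, f}  B7 = {f, h}  B8 = {d, g}
Tree: B1–B2, B1–B3, B3–B4, B3–B5, B5–B6, B5–B7, B1–B8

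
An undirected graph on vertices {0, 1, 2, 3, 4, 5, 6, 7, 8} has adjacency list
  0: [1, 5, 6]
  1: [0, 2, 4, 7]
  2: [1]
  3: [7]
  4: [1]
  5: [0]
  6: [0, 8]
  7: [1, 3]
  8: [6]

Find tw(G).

1

A width-1 tree decomposition is:
Bags: B1 = {1, 7}  B2 = {3, 7}  B3 = {0, 1}  B4 = {1, 2}  B5 = {1, 4}  B6 = {0, 6}  B7 = {0, 5}  B8 = {6, 8}
Tree: B1–B2, B1–B3, B1–B4, B1–B5, B3–B6, B6–B7, B6–B8
Each bag holds 2 vertices, so the decomposition has width 1, which upper-bounds the treewidth. Since G has at least one edge (e.g. 1–7), it is not an edgeless graph, so tw(G) ≥ 1. Combining the bounds, tw(G) = 1.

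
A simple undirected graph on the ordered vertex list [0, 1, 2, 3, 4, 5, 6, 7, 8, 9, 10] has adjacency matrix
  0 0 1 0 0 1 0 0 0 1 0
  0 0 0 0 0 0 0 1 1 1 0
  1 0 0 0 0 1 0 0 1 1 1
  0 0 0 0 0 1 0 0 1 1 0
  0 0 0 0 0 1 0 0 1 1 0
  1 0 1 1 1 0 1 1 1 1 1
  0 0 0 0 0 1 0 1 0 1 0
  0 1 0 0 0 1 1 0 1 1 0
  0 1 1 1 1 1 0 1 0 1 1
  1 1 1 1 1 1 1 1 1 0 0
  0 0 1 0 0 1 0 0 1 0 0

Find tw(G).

3

A width-3 tree decomposition is:
Bags: B1 = {3, 5, 8, 9}  B2 = {5, 7, 8, 9}  B3 = {5, 6, 7, 9}  B4 = {2, 5, 8, 9}  B5 = {0, 2, 5, 9}  B6 = {1, 7, 8, 9}  B7 = {4, 5, 8, 9}  B8 = {2, 5, 8, 10}
Tree: B1–B2, B2–B3, B1–B4, B4–B5, B2–B6, B1–B7, B4–B8
Every bag has size at most 4, so the width is 4 − 1 = 3 and tw(G) ≤ 3. On the other hand G contains the 4-clique {1, 7, 8, 9}. A clique must lie in a single bag of any decomposition, so no decomposition can have width below 3. Therefore the treewidth is 3.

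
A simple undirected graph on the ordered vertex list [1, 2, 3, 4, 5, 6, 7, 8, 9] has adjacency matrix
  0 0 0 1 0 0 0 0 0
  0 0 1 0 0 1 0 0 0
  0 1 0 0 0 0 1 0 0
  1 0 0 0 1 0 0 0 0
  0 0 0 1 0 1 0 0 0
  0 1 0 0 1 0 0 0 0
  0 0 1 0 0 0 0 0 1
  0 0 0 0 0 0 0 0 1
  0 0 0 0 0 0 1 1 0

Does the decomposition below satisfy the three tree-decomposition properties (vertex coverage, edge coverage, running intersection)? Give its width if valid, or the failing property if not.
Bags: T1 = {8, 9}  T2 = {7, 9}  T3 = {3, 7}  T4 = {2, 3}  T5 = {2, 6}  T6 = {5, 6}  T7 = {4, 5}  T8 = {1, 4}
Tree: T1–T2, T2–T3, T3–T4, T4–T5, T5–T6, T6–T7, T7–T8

Yes; width 1.

Checking the three conditions: (i) the bags cover all of {1, 2, 3, 4, 5, 6, 7, 8, 9}; (ii) for each edge, some bag contains both endpoints; (iii) the bags containing any fixed vertex form a subtree. All hold, so the decomposition is valid with width 2 − 1 = 1.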